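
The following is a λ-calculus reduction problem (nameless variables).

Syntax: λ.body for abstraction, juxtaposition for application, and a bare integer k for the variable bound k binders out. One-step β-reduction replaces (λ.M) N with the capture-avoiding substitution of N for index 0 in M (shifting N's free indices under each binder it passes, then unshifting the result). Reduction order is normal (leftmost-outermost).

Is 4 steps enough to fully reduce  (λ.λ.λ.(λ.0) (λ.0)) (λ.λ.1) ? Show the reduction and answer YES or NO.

  start: (λ.λ.λ.(λ.0) (λ.0)) (λ.λ.1)
  step 1: λ.λ.(λ.0) (λ.0)
  step 2: λ.λ.λ.0

Answer: YES — reaches normal form λ.λ.λ.0 in 2 ≤ 4 steps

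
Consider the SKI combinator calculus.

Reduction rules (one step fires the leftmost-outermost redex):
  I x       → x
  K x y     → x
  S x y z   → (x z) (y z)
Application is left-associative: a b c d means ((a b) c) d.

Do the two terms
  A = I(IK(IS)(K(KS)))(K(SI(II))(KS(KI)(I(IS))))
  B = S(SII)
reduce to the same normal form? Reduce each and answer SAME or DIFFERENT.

Term A:
  start: I(IK(IS)(K(KS)))(K(SI(II))(KS(KI)(I(IS))))
  step 1: IK(IS)(K(KS))(K(SI(II))(KS(KI)(I(IS))))
  step 2: K(IS)(K(KS))(K(SI(II))(KS(KI)(I(IS))))
  step 3: IS(K(SI(II))(KS(KI)(I(IS))))
  step 4: S(K(SI(II))(KS(KI)(I(IS))))
  step 5: S(SI(II))
  step 6: S(SII)

Term B:
  start: S(SII)

Answer: SAME — A ⇓ S(SII), B ⇓ S(SII)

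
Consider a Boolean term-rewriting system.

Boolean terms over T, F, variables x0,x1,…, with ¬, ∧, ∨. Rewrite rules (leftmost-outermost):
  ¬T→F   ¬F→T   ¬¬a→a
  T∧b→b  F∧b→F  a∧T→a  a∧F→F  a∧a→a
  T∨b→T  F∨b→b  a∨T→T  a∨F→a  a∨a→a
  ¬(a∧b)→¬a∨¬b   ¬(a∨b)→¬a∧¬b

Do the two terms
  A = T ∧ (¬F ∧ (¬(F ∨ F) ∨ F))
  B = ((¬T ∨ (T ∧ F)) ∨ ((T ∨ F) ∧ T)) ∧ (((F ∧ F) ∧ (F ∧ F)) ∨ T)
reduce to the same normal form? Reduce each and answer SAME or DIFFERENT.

Answer: SAME — A ⇓ T, B ⇓ T

Reduction:
Term A:
  start: T ∧ (¬F ∧ (¬(F ∨ F) ∨ F))
  step 1: ¬F ∧ (¬(F ∨ F) ∨ F)
  step 2: T ∧ (¬(F ∨ F) ∨ F)
  step 3: ¬(F ∨ F) ∨ F
  step 4: ¬(F ∨ F)
  step 5: ¬F ∧ ¬F
  step 6: ¬F
  step 7: T

Term B:
  start: ((¬T ∨ (T ∧ F)) ∨ ((T ∨ F) ∧ T)) ∧ (((F ∧ F) ∧ (F ∧ F)) ∨ T)
  step 1: ((F ∨ (T ∧ F)) ∨ ((T ∨ F) ∧ T)) ∧ (((F ∧ F) ∧ (F ∧ F)) ∨ T)
  step 2: ((T ∧ F) ∨ ((T ∨ F) ∧ T)) ∧ (((F ∧ F) ∧ (F ∧ F)) ∨ T)
  step 3: (F ∨ ((T ∨ F) ∧ T)) ∧ (((F ∧ F) ∧ (F ∧ F)) ∨ T)
  step 4: ((T ∨ F) ∧ T) ∧ (((F ∧ F) ∧ (F ∧ F)) ∨ T)
  step 5: (T ∨ F) ∧ (((F ∧ F) ∧ (F ∧ F)) ∨ T)
  step 6: T ∧ (((F ∧ F) ∧ (F ∧ F)) ∨ T)
  step 7: ((F ∧ F) ∧ (F ∧ F)) ∨ T
  step 8: T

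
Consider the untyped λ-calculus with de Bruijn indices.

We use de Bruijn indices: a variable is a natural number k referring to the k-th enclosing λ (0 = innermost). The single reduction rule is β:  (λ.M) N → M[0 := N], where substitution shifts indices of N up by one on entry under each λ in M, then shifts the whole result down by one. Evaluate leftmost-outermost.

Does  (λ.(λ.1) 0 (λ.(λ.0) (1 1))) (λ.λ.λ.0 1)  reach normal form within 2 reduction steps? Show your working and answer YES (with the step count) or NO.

  start: (λ.(λ.1) 0 (λ.(λ.0) (1 1))) (λ.λ.λ.0 1)
  [1] (λ.λ.λ.λ.0 1) (λ.λ.λ.0 1) (λ.(λ.0) ((λ.λ.λ.0 1) (λ.λ.λ.0 1)))
  [2] (λ.λ.λ.0 1) (λ.(λ.0) ((λ.λ.λ.0 1) (λ.λ.λ.0 1)))

Answer: NO — after 2 steps the term is (λ.λ.λ.0 1) (λ.(λ.0) ((λ.λ.λ.0 1) (λ.λ.λ.0 1))), not yet normal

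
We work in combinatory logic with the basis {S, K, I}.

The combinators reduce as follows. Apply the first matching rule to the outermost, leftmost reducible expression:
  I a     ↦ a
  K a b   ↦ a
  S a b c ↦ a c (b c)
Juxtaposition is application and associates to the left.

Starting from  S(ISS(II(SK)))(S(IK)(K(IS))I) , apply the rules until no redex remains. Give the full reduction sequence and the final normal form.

Answer: normal form = S(SS(SK))I  (in 6 steps)

Reduction:
  start: S(ISS(II(SK)))(S(IK)(K(IS))I)
  →1  S(SS(II(SK)))(S(IK)(K(IS))I)
  →2  S(SS(I(SK)))(S(IK)(K(IS))I)
  →3  S(SS(SK))(S(IK)(K(IS))I)
  →4  S(SS(SK))(IKI(K(IS)I))
  →5  S(SS(SK))(KI(K(IS)I))
  →6  S(SS(SK))I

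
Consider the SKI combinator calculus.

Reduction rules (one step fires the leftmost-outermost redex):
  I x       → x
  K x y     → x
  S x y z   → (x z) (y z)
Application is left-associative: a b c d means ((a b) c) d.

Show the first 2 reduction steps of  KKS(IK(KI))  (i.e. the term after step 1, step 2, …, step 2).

Answer: after 2 steps: K(K(KI))

Derivation:
  start: KKS(IK(KI))
  [1] K(IK(KI))
  [2] K(K(KI))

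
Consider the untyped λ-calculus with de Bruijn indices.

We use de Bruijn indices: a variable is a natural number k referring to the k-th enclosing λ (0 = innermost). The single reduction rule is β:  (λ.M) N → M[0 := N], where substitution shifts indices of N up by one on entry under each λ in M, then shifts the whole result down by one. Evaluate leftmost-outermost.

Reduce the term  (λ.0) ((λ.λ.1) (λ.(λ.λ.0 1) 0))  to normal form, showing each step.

  start: (λ.0) ((λ.λ.1) (λ.(λ.λ.0 1) 0))
  →1  (λ.λ.1) (λ.(λ.λ.0 1) 0)
  →2  λ.λ.(λ.λ.0 1) 0
  →3  λ.λ.λ.0 1

Answer: normal form = λ.λ.λ.0 1  (in 3 steps)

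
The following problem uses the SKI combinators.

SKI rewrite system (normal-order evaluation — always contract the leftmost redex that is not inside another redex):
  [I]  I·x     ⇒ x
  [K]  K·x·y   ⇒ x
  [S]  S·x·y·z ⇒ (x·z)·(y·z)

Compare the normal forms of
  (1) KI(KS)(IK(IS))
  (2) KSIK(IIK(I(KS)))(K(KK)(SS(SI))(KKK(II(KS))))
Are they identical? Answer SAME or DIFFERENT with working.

Term A:
  start: KI(KS)(IK(IS))
  →1  I(IK(IS))
  →2  IK(IS)
  →3  K(IS)
  →4  KS

Term B:
  start: KSIK(IIK(I(KS)))(K(KK)(SS(SI))(KKK(II(KS))))
  →1  SK(IIK(I(KS)))(K(KK)(SS(SI))(KKK(II(KS))))
  →2  K(K(KK)(SS(SI))(KKK(II(KS))))(IIK(I(KS))(K(KK)(SS(SI))(KKK(II(KS)))))
  →3  K(KK)(SS(SI))(KKK(II(KS)))
  →4  KK(KKK(II(KS)))
  →5  K

Answer: DIFFERENT — A ⇓ KS, B ⇓ K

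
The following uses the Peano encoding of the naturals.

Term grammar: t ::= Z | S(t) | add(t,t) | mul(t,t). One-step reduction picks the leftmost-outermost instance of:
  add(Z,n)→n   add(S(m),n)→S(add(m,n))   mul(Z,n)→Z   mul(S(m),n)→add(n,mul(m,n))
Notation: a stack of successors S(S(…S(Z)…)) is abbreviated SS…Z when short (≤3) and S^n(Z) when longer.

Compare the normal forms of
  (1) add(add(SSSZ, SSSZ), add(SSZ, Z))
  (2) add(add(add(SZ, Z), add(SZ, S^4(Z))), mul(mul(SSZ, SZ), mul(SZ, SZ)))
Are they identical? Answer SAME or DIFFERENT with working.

Answer: SAME — A ⇓ S^8(Z), B ⇓ S^8(Z)

Derivation:
Term A:
  start: add(add(SSSZ, SSSZ), add(SSZ, Z))
  [1] add(S(add(SSZ, SSSZ)), add(SSZ, Z))
  [2] S(add(add(SSZ, SSSZ), add(SSZ, Z)))
  [3] S(add(S(add(SZ, SSSZ)), add(SSZ, Z)))
  [4] S(S(add(add(SZ, SSSZ), add(SSZ, Z))))
  [5] S(S(add(S(add(Z, SSSZ)), add(SSZ, Z))))
  [6] S(S(S(add(add(Z, SSSZ), add(SSZ, Z)))))
  [7] S(S(S(add(SSSZ, add(SSZ, Z)))))
  [8] S(S(S(S(add(SSZ, add(SSZ, Z))))))
  [9] S(S(S(S(S(add(SZ, add(SSZ, Z)))))))
  [10] S(S(S(S(S(S(add(Z, add(SSZ, Z))))))))
  [11] S(S(S(S(S(S(add(SSZ, Z)))))))
  [12] S(S(S(S(S(S(S(add(SZ, Z))))))))
  [13] S(S(S(S(S(S(S(S(add(Z, Z)))))))))
  [14] S^8(Z)

Term B:
  start: add(add(add(SZ, Z), add(SZ, S^4(Z))), mul(mul(SSZ, SZ), mul(SZ, SZ)))
  [1] add(add(S(add(Z, Z)), add(SZ, S^4(Z))), mul(mul(SSZ, SZ), mul(SZ, SZ)))
  [2] add(S(add(add(Z, Z), add(SZ, S^4(Z)))), mul(mul(SSZ, SZ), mul(SZ, SZ)))
  [3] S(add(add(add(Z, Z), add(SZ, S^4(Z))), mul(mul(SSZ, SZ), mul(SZ, SZ))))
  [4] S(add(add(Z, add(SZ, S^4(Z))), mul(mul(SSZ, SZ), mul(SZ, SZ))))
  [5] S(add(add(SZ, S^4(Z)), mul(mul(SSZ, SZ), mul(SZ, SZ))))
  [6] S(add(S(add(Z, S^4(Z))), mul(mul(SSZ, SZ), mul(SZ, SZ))))
  [7] S(S(add(add(Z, S^4(Z)), mul(mul(SSZ, SZ), mul(SZ, SZ)))))
  [8] S(S(add(S^4(Z), mul(mul(SSZ, SZ), mul(SZ, SZ)))))
  [9] S(S(S(add(SSSZ, mul(mul(SSZ, SZ), mul(SZ, SZ))))))
  [10] S(S(S(S(add(SSZ, mul(mul(SSZ, SZ), mul(SZ, SZ)))))))
  [11] S(S(S(S(S(add(SZ, mul(mul(SSZ, SZ), mul(SZ, SZ))))))))
  [12] S(S(S(S(S(S(add(Z, mul(mul(SSZ, SZ), mul(SZ, SZ)))))))))
  [13] S(S(S(S(S(S(mul(mul(SSZ, SZ), mul(SZ, SZ))))))))
  [14] S(S(S(S(S(S(mul(add(SZ, mul(SZ, SZ)), mul(SZ, SZ))))))))
  [15] S(S(S(S(S(S(mul(S(add(Z, mul(SZ, SZ))), mul(SZ, SZ))))))))
  [16] S(S(S(S(S(S(add(mul(SZ, SZ), mul(add(Z, mul(SZ, SZ)), mul(SZ, SZ)))))))))
  [17] S(S(S(S(S(S(add(add(SZ, mul(Z, SZ)), mul(add(Z, mul(SZ, SZ)), mul(SZ, SZ)))))))))
  [18] S(S(S(S(S(S(add(S(add(Z, mul(Z, SZ))), mul(add(Z, mul(SZ, SZ)), mul(SZ, SZ)))))))))
  [19] S(S(S(S(S(S(S(add(add(Z, mul(Z, SZ)), mul(add(Z, mul(SZ, SZ)), mul(SZ, SZ))))))))))
  [20] S(S(S(S(S(S(S(add(mul(Z, SZ), mul(add(Z, mul(SZ, SZ)), mul(SZ, SZ))))))))))
  [21] S(S(S(S(S(S(S(add(Z, mul(add(Z, mul(SZ, SZ)), mul(SZ, SZ))))))))))
  [22] S(S(S(S(S(S(S(mul(add(Z, mul(SZ, SZ)), mul(SZ, SZ)))))))))
  [23] S(S(S(S(S(S(S(mul(mul(SZ, SZ), mul(SZ, SZ)))))))))
  [24] S(S(S(S(S(S(S(mul(add(SZ, mul(Z, SZ)), mul(SZ, SZ)))))))))
  [25] S(S(S(S(S(S(S(mul(S(add(Z, mul(Z, SZ))), mul(SZ, SZ)))))))))
  [26] S(S(S(S(S(S(S(add(mul(SZ, SZ), mul(add(Z, mul(Z, SZ)), mul(SZ, SZ))))))))))
  [27] S(S(S(S(S(S(S(add(add(SZ, mul(Z, SZ)), mul(add(Z, mul(Z, SZ)), mul(SZ, SZ))))))))))
  [28] S(S(S(S(S(S(S(add(S(add(Z, mul(Z, SZ))), mul(add(Z, mul(Z, SZ)), mul(SZ, SZ))))))))))
  [29] S(S(S(S(S(S(S(S(add(add(Z, mul(Z, SZ)), mul(add(Z, mul(Z, SZ)), mul(SZ, SZ)))))))))))
  [30] S(S(S(S(S(S(S(S(add(mul(Z, SZ), mul(add(Z, mul(Z, SZ)), mul(SZ, SZ)))))))))))
  [31] S(S(S(S(S(S(S(S(add(Z, mul(add(Z, mul(Z, SZ)), mul(SZ, SZ)))))))))))
  [32] S(S(S(S(S(S(S(S(mul(add(Z, mul(Z, SZ)), mul(SZ, SZ))))))))))
  [33] S(S(S(S(S(S(S(S(mul(mul(Z, SZ), mul(SZ, SZ))))))))))
  [34] S(S(S(S(S(S(S(S(mul(Z, mul(SZ, SZ))))))))))
  [35] S^8(Z)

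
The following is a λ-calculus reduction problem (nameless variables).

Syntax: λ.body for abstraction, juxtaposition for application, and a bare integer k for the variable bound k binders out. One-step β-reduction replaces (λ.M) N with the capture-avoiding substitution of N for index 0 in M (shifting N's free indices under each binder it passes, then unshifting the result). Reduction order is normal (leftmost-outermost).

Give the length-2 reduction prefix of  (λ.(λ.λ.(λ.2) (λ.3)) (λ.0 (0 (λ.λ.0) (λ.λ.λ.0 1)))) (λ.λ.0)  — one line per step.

Answer: after 2 steps: λ.(λ.λ.0 (0 (λ.λ.0) (λ.λ.λ.0 1))) (λ.λ.λ.0)

Reduction:
  start: (λ.(λ.λ.(λ.2) (λ.3)) (λ.0 (0 (λ.λ.0) (λ.λ.λ.0 1)))) (λ.λ.0)
  step 1: (λ.λ.(λ.2) (λ.λ.λ.0)) (λ.0 (0 (λ.λ.0) (λ.λ.λ.0 1)))
  step 2: λ.(λ.λ.0 (0 (λ.λ.0) (λ.λ.λ.0 1))) (λ.λ.λ.0)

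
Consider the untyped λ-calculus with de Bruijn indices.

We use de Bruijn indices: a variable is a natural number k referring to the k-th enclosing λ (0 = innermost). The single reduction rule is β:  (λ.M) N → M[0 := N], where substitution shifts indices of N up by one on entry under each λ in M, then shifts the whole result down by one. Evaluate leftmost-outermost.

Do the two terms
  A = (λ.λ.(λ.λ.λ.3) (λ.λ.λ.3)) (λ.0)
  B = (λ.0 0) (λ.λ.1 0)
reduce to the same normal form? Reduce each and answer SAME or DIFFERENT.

Term A:
  start: (λ.λ.(λ.λ.λ.3) (λ.λ.λ.3)) (λ.0)
  →1  λ.(λ.λ.λ.3) (λ.λ.λ.3)
  →2  λ.λ.λ.2

Term B:
  start: (λ.0 0) (λ.λ.1 0)
  →1  (λ.λ.1 0) (λ.λ.1 0)
  →2  λ.(λ.λ.1 0) 0
  →3  λ.λ.1 0

Answer: DIFFERENT — A ⇓ λ.λ.λ.2, B ⇓ λ.λ.1 0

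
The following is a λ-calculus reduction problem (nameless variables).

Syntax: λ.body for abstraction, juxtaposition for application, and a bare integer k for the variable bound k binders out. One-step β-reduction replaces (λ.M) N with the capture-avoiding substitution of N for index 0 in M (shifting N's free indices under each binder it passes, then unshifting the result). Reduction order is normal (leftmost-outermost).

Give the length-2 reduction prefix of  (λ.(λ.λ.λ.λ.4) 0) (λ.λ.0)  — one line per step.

  start: (λ.(λ.λ.λ.λ.4) 0) (λ.λ.0)
  [1] (λ.λ.λ.λ.λ.λ.0) (λ.λ.0)
  [2] λ.λ.λ.λ.λ.0

Answer: after 2 steps: λ.λ.λ.λ.λ.0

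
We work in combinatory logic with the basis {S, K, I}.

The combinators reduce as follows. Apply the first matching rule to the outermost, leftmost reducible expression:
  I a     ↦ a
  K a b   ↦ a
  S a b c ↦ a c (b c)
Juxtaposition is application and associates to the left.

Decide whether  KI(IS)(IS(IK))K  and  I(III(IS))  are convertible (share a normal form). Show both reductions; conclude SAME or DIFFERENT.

Term A:
  start: KI(IS)(IS(IK))K
  →1  I(IS(IK))K
  →2  IS(IK)K
  →3  S(IK)K
  →4  SKK

Term B:
  start: I(III(IS))
  →1  III(IS)
  →2  II(IS)
  →3  I(IS)
  →4  IS
  →5  S

Answer: DIFFERENT — A ⇓ SKK, B ⇓ S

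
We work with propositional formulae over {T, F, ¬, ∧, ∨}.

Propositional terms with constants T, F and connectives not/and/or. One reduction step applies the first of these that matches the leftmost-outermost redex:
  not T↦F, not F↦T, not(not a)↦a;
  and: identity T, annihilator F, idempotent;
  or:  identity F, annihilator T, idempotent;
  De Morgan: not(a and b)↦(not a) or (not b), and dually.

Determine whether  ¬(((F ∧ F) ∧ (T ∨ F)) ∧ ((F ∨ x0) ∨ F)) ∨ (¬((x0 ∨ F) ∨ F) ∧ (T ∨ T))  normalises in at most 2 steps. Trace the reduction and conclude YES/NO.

Answer: NO — after 2 steps the term is ((¬(F ∧ F) ∨ ¬(T ∨ F)) ∨ ¬((F ∨ x0) ∨ F)) ∨ (¬((x0 ∨ F) ∨ F) ∧ (T ∨ T)), not yet normal

Derivation:
  start: ¬(((F ∧ F) ∧ (T ∨ F)) ∧ ((F ∨ x0) ∨ F)) ∨ (¬((x0 ∨ F) ∨ F) ∧ (T ∨ T))
  [1] (¬((F ∧ F) ∧ (T ∨ F)) ∨ ¬((F ∨ x0) ∨ F)) ∨ (¬((x0 ∨ F) ∨ F) ∧ (T ∨ T))
  [2] ((¬(F ∧ F) ∨ ¬(T ∨ F)) ∨ ¬((F ∨ x0) ∨ F)) ∨ (¬((x0 ∨ F) ∨ F) ∧ (T ∨ T))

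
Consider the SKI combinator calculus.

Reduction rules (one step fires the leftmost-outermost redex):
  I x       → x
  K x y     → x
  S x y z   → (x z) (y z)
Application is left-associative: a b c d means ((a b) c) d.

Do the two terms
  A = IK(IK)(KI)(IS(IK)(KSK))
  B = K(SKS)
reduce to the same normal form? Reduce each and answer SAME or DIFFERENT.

Term A:
  start: IK(IK)(KI)(IS(IK)(KSK))
  step 1: K(IK)(KI)(IS(IK)(KSK))
  step 2: IK(IS(IK)(KSK))
  step 3: K(IS(IK)(KSK))
  step 4: K(S(IK)(KSK))
  step 5: K(SK(KSK))
  step 6: K(SKS)

Term B:
  start: K(SKS)

Answer: SAME — A ⇓ K(SKS), B ⇓ K(SKS)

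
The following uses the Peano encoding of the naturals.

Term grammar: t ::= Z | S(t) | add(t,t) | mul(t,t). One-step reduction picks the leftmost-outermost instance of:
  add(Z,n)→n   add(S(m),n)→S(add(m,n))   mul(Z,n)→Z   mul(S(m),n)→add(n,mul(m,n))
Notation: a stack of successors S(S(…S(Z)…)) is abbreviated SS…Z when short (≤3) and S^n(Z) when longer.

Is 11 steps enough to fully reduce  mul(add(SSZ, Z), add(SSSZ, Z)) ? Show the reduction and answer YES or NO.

Answer: NO — after 11 steps the term is S(S(S(mul(S(add(Z, Z)), add(SSSZ, Z))))), not yet normal

Reduction:
  start: mul(add(SSZ, Z), add(SSSZ, Z))
  →1  mul(S(add(SZ, Z)), add(SSSZ, Z))
  →2  add(add(SSSZ, Z), mul(add(SZ, Z), add(SSSZ, Z)))
  →3  add(S(add(SSZ, Z)), mul(add(SZ, Z), add(SSSZ, Z)))
  →4  S(add(add(SSZ, Z), mul(add(SZ, Z), add(SSSZ, Z))))
  →5  S(add(S(add(SZ, Z)), mul(add(SZ, Z), add(SSSZ, Z))))
  →6  S(S(add(add(SZ, Z), mul(add(SZ, Z), add(SSSZ, Z)))))
  →7  S(S(add(S(add(Z, Z)), mul(add(SZ, Z), add(SSSZ, Z)))))
  →8  S(S(S(add(add(Z, Z), mul(add(SZ, Z), add(SSSZ, Z))))))
  →9  S(S(S(add(Z, mul(add(SZ, Z), add(SSSZ, Z))))))
  →10  S(S(S(mul(add(SZ, Z), add(SSSZ, Z)))))
  →11  S(S(S(mul(S(add(Z, Z)), add(SSSZ, Z)))))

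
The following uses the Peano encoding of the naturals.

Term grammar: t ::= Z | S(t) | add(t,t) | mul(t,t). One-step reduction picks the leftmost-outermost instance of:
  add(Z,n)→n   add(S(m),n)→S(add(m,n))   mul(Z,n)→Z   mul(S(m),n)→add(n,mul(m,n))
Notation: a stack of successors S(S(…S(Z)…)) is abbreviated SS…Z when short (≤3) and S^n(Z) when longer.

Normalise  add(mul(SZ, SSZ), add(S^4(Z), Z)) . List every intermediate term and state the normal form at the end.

Answer: normal form = S^6(Z)  (in 13 steps)

Reduction:
  start: add(mul(SZ, SSZ), add(S^4(Z), Z))
  [1] add(add(SSZ, mul(Z, SSZ)), add(S^4(Z), Z))
  [2] add(S(add(SZ, mul(Z, SSZ))), add(S^4(Z), Z))
  [3] S(add(add(SZ, mul(Z, SSZ)), add(S^4(Z), Z)))
  [4] S(add(S(add(Z, mul(Z, SSZ))), add(S^4(Z), Z)))
  [5] S(S(add(add(Z, mul(Z, SSZ)), add(S^4(Z), Z))))
  [6] S(S(add(mul(Z, SSZ), add(S^4(Z), Z))))
  [7] S(S(add(Z, add(S^4(Z), Z))))
  [8] S(S(add(S^4(Z), Z)))
  [9] S(S(S(add(SSSZ, Z))))
  [10] S(S(S(S(add(SSZ, Z)))))
  [11] S(S(S(S(S(add(SZ, Z))))))
  [12] S(S(S(S(S(S(add(Z, Z)))))))
  [13] S^6(Z)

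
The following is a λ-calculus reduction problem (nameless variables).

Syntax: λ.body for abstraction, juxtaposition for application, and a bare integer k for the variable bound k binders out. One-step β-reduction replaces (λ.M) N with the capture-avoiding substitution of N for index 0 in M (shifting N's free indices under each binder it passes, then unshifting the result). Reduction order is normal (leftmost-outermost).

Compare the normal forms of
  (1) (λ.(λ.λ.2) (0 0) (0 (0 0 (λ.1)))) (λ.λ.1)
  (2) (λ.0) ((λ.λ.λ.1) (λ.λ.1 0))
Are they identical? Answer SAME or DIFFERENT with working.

Answer: SAME — A ⇓ λ.λ.1, B ⇓ λ.λ.1

Working:
Term A:
  start: (λ.(λ.λ.2) (0 0) (0 (0 0 (λ.1)))) (λ.λ.1)
  step 1: (λ.λ.λ.λ.1) ((λ.λ.1) (λ.λ.1)) ((λ.λ.1) ((λ.λ.1) (λ.λ.1) (λ.λ.λ.1)))
  step 2: (λ.λ.λ.1) ((λ.λ.1) ((λ.λ.1) (λ.λ.1) (λ.λ.λ.1)))
  step 3: λ.λ.1

Term B:
  start: (λ.0) ((λ.λ.λ.1) (λ.λ.1 0))
  step 1: (λ.λ.λ.1) (λ.λ.1 0)
  step 2: λ.λ.1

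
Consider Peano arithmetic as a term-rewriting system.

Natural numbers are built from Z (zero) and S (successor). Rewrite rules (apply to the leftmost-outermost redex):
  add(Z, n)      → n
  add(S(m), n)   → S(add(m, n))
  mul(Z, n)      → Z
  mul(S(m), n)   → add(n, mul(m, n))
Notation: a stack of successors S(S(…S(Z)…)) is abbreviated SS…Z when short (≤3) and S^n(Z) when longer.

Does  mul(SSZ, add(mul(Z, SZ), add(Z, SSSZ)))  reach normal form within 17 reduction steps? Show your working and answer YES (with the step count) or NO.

  start: mul(SSZ, add(mul(Z, SZ), add(Z, SSSZ)))
  step 1: add(add(mul(Z, SZ), add(Z, SSSZ)), mul(SZ, add(mul(Z, SZ), add(Z, SSSZ))))
  step 2: add(add(Z, add(Z, SSSZ)), mul(SZ, add(mul(Z, SZ), add(Z, SSSZ))))
  step 3: add(add(Z, SSSZ), mul(SZ, add(mul(Z, SZ), add(Z, SSSZ))))
  step 4: add(SSSZ, mul(SZ, add(mul(Z, SZ), add(Z, SSSZ))))
  step 5: S(add(SSZ, mul(SZ, add(mul(Z, SZ), add(Z, SSSZ)))))
  step 6: S(S(add(SZ, mul(SZ, add(mul(Z, SZ), add(Z, SSSZ))))))
  step 7: S(S(S(add(Z, mul(SZ, add(mul(Z, SZ), add(Z, SSSZ)))))))
  step 8: S(S(S(mul(SZ, add(mul(Z, SZ), add(Z, SSSZ))))))
  step 9: S(S(S(add(add(mul(Z, SZ), add(Z, SSSZ)), mul(Z, add(mul(Z, SZ), add(Z, SSSZ)))))))
  step 10: S(S(S(add(add(Z, add(Z, SSSZ)), mul(Z, add(mul(Z, SZ), add(Z, SSSZ)))))))
  step 11: S(S(S(add(add(Z, SSSZ), mul(Z, add(mul(Z, SZ), add(Z, SSSZ)))))))
  step 12: S(S(S(add(SSSZ, mul(Z, add(mul(Z, SZ), add(Z, SSSZ)))))))
  step 13: S(S(S(S(add(SSZ, mul(Z, add(mul(Z, SZ), add(Z, SSSZ))))))))
  step 14: S(S(S(S(S(add(SZ, mul(Z, add(mul(Z, SZ), add(Z, SSSZ)))))))))
  step 15: S(S(S(S(S(S(add(Z, mul(Z, add(mul(Z, SZ), add(Z, SSSZ))))))))))
  step 16: S(S(S(S(S(S(mul(Z, add(mul(Z, SZ), add(Z, SSSZ)))))))))
  step 17: S^6(Z)

Answer: YES — reaches normal form S^6(Z) in 17 ≤ 17 steps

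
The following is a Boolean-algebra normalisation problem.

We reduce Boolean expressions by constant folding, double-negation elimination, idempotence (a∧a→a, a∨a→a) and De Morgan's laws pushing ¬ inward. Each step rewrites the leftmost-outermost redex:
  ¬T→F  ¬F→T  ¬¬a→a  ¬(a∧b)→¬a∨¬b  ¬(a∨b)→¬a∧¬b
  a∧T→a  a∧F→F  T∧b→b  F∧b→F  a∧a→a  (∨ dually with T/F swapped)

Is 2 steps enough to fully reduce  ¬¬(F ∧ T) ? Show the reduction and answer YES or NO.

Answer: YES — reaches normal form F in 2 ≤ 2 steps

Working:
  start: ¬¬(F ∧ T)
  →1  F ∧ T
  →2  F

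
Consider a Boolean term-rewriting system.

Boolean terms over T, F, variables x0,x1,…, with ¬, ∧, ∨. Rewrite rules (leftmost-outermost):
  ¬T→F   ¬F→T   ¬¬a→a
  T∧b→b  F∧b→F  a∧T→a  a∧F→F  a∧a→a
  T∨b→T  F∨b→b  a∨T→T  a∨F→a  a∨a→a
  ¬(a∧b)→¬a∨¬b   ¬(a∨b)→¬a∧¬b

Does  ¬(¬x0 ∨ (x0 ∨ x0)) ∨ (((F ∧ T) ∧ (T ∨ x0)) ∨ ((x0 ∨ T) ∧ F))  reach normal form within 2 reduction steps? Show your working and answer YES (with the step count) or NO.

  start: ¬(¬x0 ∨ (x0 ∨ x0)) ∨ (((F ∧ T) ∧ (T ∨ x0)) ∨ ((x0 ∨ T) ∧ F))
  →1  (¬¬x0 ∧ ¬(x0 ∨ x0)) ∨ (((F ∧ T) ∧ (T ∨ x0)) ∨ ((x0 ∨ T) ∧ F))
  →2  (x0 ∧ ¬(x0 ∨ x0)) ∨ (((F ∧ T) ∧ (T ∨ x0)) ∨ ((x0 ∨ T) ∧ F))

Answer: NO — after 2 steps the term is (x0 ∧ ¬(x0 ∨ x0)) ∨ (((F ∧ T) ∧ (T ∨ x0)) ∨ ((x0 ∨ T) ∧ F)), not yet normal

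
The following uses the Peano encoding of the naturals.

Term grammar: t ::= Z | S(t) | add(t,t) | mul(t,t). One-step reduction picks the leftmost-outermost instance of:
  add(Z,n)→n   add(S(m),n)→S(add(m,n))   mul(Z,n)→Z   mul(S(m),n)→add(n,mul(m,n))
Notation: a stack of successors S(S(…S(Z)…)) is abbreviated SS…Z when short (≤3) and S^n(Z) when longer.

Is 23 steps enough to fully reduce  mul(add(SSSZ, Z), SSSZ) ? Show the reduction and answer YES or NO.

Answer: YES — reaches normal form S^9(Z) in 20 ≤ 23 steps

Working:
  start: mul(add(SSSZ, Z), SSSZ)
  step 1: mul(S(add(SSZ, Z)), SSSZ)
  step 2: add(SSSZ, mul(add(SSZ, Z), SSSZ))
  step 3: S(add(SSZ, mul(add(SSZ, Z), SSSZ)))
  step 4: S(S(add(SZ, mul(add(SSZ, Z), SSSZ))))
  step 5: S(S(S(add(Z, mul(add(SSZ, Z), SSSZ)))))
  step 6: S(S(S(mul(add(SSZ, Z), SSSZ))))
  step 7: S(S(S(mul(S(add(SZ, Z)), SSSZ))))
  step 8: S(S(S(add(SSSZ, mul(add(SZ, Z), SSSZ)))))
  step 9: S(S(S(S(add(SSZ, mul(add(SZ, Z), SSSZ))))))
  step 10: S(S(S(S(S(add(SZ, mul(add(SZ, Z), SSSZ)))))))
  step 11: S(S(S(S(S(S(add(Z, mul(add(SZ, Z), SSSZ))))))))
  step 12: S(S(S(S(S(S(mul(add(SZ, Z), SSSZ)))))))
  step 13: S(S(S(S(S(S(mul(S(add(Z, Z)), SSSZ)))))))
  step 14: S(S(S(S(S(S(add(SSSZ, mul(add(Z, Z), SSSZ))))))))
  step 15: S(S(S(S(S(S(S(add(SSZ, mul(add(Z, Z), SSSZ)))))))))
  step 16: S(S(S(S(S(S(S(S(add(SZ, mul(add(Z, Z), SSSZ))))))))))
  step 17: S(S(S(S(S(S(S(S(S(add(Z, mul(add(Z, Z), SSSZ)))))))))))
  step 18: S(S(S(S(S(S(S(S(S(mul(add(Z, Z), SSSZ))))))))))
  step 19: S(S(S(S(S(S(S(S(S(mul(Z, SSSZ))))))))))
  step 20: S^9(Z)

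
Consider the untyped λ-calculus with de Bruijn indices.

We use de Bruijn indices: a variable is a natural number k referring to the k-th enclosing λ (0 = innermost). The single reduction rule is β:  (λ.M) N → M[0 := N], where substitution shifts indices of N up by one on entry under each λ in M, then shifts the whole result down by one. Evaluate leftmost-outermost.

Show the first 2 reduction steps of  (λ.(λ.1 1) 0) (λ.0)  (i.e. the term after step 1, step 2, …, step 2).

  start: (λ.(λ.1 1) 0) (λ.0)
  [1] (λ.(λ.0) (λ.0)) (λ.0)
  [2] (λ.0) (λ.0)

Answer: after 2 steps: (λ.0) (λ.0)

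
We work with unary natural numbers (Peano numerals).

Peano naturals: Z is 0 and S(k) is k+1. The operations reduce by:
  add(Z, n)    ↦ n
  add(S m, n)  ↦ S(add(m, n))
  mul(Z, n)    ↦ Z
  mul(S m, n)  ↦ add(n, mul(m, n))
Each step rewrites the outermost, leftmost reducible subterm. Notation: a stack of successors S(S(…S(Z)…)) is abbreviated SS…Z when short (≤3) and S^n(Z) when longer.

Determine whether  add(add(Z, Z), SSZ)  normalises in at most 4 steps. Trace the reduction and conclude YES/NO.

  start: add(add(Z, Z), SSZ)
  →1  add(Z, SSZ)
  →2  SSZ

Answer: YES — reaches normal form SSZ in 2 ≤ 4 steps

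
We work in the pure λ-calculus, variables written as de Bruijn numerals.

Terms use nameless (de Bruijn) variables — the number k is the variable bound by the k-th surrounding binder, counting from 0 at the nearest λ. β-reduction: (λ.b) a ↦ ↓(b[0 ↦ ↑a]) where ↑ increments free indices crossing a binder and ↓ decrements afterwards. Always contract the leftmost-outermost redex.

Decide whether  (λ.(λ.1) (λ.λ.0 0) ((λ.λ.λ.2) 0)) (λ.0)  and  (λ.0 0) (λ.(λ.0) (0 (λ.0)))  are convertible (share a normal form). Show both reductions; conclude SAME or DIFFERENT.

Term A:
  start: (λ.(λ.1) (λ.λ.0 0) ((λ.λ.λ.2) 0)) (λ.0)
  step 1: (λ.λ.0) (λ.λ.0 0) ((λ.λ.λ.2) (λ.0))
  step 2: (λ.0) ((λ.λ.λ.2) (λ.0))
  step 3: (λ.λ.λ.2) (λ.0)
  step 4: λ.λ.λ.0

Term B:
  start: (λ.0 0) (λ.(λ.0) (0 (λ.0)))
  step 1: (λ.(λ.0) (0 (λ.0))) (λ.(λ.0) (0 (λ.0)))
  step 2: (λ.0) ((λ.(λ.0) (0 (λ.0))) (λ.0))
  step 3: (λ.(λ.0) (0 (λ.0))) (λ.0)
  step 4: (λ.0) ((λ.0) (λ.0))
  step 5: (λ.0) (λ.0)
  step 6: λ.0

Answer: DIFFERENT — A ⇓ λ.λ.λ.0, B ⇓ λ.0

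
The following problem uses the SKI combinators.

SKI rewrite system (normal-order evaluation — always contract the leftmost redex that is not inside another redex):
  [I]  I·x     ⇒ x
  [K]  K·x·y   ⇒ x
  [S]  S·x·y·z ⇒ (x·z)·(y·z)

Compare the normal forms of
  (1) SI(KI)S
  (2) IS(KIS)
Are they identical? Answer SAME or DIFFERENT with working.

Answer: SAME — A ⇓ SI, B ⇓ SI

Working:
Term A:
  start: SI(KI)S
  step 1: IS(KIS)
  step 2: S(KIS)
  step 3: SI

Term B:
  start: IS(KIS)
  step 1: S(KIS)
  step 2: SI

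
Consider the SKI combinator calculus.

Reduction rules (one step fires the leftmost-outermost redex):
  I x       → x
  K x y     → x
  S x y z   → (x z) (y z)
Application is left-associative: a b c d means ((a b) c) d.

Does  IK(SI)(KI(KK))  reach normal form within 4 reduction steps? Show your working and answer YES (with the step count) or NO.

  start: IK(SI)(KI(KK))
  step 1: K(SI)(KI(KK))
  step 2: SI

Answer: YES — reaches normal form SI in 2 ≤ 4 steps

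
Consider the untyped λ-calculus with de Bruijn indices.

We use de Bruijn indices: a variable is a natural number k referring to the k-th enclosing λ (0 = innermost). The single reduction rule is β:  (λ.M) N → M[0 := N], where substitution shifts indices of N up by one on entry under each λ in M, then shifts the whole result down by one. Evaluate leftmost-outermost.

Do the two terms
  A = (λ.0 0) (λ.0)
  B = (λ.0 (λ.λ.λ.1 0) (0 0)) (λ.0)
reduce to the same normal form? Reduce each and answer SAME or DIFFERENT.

Term A:
  start: (λ.0 0) (λ.0)
  step 1: (λ.0) (λ.0)
  step 2: λ.0

Term B:
  start: (λ.0 (λ.λ.λ.1 0) (0 0)) (λ.0)
  step 1: (λ.0) (λ.λ.λ.1 0) ((λ.0) (λ.0))
  step 2: (λ.λ.λ.1 0) ((λ.0) (λ.0))
  step 3: λ.λ.1 0

Answer: DIFFERENT — A ⇓ λ.0, B ⇓ λ.λ.1 0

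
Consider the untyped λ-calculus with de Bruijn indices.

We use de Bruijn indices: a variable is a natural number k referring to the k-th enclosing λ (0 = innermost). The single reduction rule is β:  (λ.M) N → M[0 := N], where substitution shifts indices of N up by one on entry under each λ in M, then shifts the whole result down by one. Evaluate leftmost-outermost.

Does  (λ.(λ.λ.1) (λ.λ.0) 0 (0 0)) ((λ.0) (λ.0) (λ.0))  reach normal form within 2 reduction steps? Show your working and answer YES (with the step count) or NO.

  start: (λ.(λ.λ.1) (λ.λ.0) 0 (0 0)) ((λ.0) (λ.0) (λ.0))
  [1] (λ.λ.1) (λ.λ.0) ((λ.0) (λ.0) (λ.0)) ((λ.0) (λ.0) (λ.0) ((λ.0) (λ.0) (λ.0)))
  [2] (λ.λ.λ.0) ((λ.0) (λ.0) (λ.0)) ((λ.0) (λ.0) (λ.0) ((λ.0) (λ.0) (λ.0)))

Answer: NO — after 2 steps the term is (λ.λ.λ.0) ((λ.0) (λ.0) (λ.0)) ((λ.0) (λ.0) (λ.0) ((λ.0) (λ.0) (λ.0))), not yet normal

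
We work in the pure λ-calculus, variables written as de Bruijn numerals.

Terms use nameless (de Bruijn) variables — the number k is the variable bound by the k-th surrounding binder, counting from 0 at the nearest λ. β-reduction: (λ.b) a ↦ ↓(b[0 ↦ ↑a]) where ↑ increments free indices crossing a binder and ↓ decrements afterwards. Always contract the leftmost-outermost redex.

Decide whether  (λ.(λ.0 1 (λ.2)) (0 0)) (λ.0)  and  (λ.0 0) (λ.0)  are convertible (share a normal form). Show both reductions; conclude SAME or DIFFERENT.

Answer: DIFFERENT — A ⇓ λ.λ.0, B ⇓ λ.0

Working:
Term A:
  start: (λ.(λ.0 1 (λ.2)) (0 0)) (λ.0)
  →1  (λ.0 (λ.0) (λ.λ.0)) ((λ.0) (λ.0))
  →2  (λ.0) (λ.0) (λ.0) (λ.λ.0)
  →3  (λ.0) (λ.0) (λ.λ.0)
  →4  (λ.0) (λ.λ.0)
  →5  λ.λ.0

Term B:
  start: (λ.0 0) (λ.0)
  →1  (λ.0) (λ.0)
  →2  λ.0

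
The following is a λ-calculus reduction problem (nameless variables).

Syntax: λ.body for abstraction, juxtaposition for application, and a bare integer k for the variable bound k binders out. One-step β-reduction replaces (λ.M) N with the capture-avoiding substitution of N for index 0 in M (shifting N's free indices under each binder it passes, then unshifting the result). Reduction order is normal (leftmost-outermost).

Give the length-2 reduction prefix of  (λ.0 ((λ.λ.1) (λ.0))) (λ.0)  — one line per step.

Answer: after 2 steps: (λ.λ.1) (λ.0)

Reduction:
  start: (λ.0 ((λ.λ.1) (λ.0))) (λ.0)
  step 1: (λ.0) ((λ.λ.1) (λ.0))
  step 2: (λ.λ.1) (λ.0)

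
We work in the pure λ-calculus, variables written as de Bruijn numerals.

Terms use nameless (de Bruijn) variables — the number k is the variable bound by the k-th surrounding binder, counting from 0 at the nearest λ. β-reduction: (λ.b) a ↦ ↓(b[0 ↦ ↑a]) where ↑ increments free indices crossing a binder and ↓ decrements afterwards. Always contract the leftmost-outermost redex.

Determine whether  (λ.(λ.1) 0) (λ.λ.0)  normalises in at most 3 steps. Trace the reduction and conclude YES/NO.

Answer: YES — reaches normal form λ.λ.0 in 2 ≤ 3 steps

Working:
  start: (λ.(λ.1) 0) (λ.λ.0)
  →1  (λ.λ.λ.0) (λ.λ.0)
  →2  λ.λ.0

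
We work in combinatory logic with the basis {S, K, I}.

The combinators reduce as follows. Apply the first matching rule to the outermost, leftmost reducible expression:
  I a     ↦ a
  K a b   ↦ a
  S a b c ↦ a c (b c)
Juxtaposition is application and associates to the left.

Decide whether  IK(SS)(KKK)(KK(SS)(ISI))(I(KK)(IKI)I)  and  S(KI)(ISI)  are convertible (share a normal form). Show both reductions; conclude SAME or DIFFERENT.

Answer: SAME — A ⇓ S(KI)(SI), B ⇓ S(KI)(SI)

Reduction:
Term A:
  start: IK(SS)(KKK)(KK(SS)(ISI))(I(KK)(IKI)I)
  →1  K(SS)(KKK)(KK(SS)(ISI))(I(KK)(IKI)I)
  →2  SS(KK(SS)(ISI))(I(KK)(IKI)I)
  →3  S(I(KK)(IKI)I)(KK(SS)(ISI)(I(KK)(IKI)I))
  →4  S(KK(IKI)I)(KK(SS)(ISI)(I(KK)(IKI)I))
  →5  S(KI)(KK(SS)(ISI)(I(KK)(IKI)I))
  →6  S(KI)(K(ISI)(I(KK)(IKI)I))
  →7  S(KI)(ISI)
  →8  S(KI)(SI)

Term B:
  start: S(KI)(ISI)
  →1  S(KI)(SI)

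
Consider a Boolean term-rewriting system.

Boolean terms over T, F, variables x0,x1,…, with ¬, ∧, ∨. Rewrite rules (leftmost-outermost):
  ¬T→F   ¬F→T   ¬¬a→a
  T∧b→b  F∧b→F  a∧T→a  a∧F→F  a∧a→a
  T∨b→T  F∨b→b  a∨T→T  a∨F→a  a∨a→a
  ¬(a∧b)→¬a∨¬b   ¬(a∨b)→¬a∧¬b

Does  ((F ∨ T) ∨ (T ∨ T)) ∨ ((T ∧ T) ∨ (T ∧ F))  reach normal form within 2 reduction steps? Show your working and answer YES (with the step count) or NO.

  start: ((F ∨ T) ∨ (T ∨ T)) ∨ ((T ∧ T) ∨ (T ∧ F))
  [1] (T ∨ (T ∨ T)) ∨ ((T ∧ T) ∨ (T ∧ F))
  [2] T ∨ ((T ∧ T) ∨ (T ∧ F))

Answer: NO — after 2 steps the term is T ∨ ((T ∧ T) ∨ (T ∧ F)), not yet normal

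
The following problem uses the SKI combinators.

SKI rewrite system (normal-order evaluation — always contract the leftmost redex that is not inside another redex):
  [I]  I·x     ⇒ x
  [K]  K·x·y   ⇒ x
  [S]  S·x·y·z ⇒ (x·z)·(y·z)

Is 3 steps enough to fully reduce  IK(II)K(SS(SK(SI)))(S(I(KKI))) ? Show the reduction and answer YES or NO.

Answer: NO — after 3 steps the term is I(SS(SK(SI)))(S(I(KKI))), not yet normal

Working:
  start: IK(II)K(SS(SK(SI)))(S(I(KKI)))
  step 1: K(II)K(SS(SK(SI)))(S(I(KKI)))
  step 2: II(SS(SK(SI)))(S(I(KKI)))
  step 3: I(SS(SK(SI)))(S(I(KKI)))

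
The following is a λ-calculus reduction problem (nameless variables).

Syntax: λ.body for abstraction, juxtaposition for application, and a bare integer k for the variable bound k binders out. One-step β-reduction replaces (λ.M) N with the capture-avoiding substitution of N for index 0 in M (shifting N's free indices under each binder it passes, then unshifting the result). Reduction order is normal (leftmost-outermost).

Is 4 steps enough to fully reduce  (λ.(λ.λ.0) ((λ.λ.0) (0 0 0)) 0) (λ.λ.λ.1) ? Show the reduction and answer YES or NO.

Answer: YES — reaches normal form λ.λ.λ.1 in 3 ≤ 4 steps

Derivation:
  start: (λ.(λ.λ.0) ((λ.λ.0) (0 0 0)) 0) (λ.λ.λ.1)
  [1] (λ.λ.0) ((λ.λ.0) ((λ.λ.λ.1) (λ.λ.λ.1) (λ.λ.λ.1))) (λ.λ.λ.1)
  [2] (λ.0) (λ.λ.λ.1)
  [3] λ.λ.λ.1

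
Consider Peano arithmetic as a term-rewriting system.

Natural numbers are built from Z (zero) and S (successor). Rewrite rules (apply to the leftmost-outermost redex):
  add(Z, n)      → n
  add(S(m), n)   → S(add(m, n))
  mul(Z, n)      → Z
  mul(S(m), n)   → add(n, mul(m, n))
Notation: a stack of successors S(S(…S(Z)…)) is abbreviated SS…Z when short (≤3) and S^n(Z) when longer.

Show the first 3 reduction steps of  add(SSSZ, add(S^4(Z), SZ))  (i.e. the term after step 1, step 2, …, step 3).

  start: add(SSSZ, add(S^4(Z), SZ))
  [1] S(add(SSZ, add(S^4(Z), SZ)))
  [2] S(S(add(SZ, add(S^4(Z), SZ))))
  [3] S(S(S(add(Z, add(S^4(Z), SZ)))))

Answer: after 3 steps: S(S(S(add(Z, add(S^4(Z), SZ)))))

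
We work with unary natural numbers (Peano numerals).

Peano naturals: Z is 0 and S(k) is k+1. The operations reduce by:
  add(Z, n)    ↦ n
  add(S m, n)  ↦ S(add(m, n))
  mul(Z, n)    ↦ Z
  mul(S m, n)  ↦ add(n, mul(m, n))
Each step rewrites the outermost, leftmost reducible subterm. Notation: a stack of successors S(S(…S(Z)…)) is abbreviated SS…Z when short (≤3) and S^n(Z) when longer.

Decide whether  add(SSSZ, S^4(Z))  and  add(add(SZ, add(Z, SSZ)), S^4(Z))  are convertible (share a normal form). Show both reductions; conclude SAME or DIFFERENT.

Answer: SAME — A ⇓ S^7(Z), B ⇓ S^7(Z)

Reduction:
Term A:
  start: add(SSSZ, S^4(Z))
  step 1: S(add(SSZ, S^4(Z)))
  step 2: S(S(add(SZ, S^4(Z))))
  step 3: S(S(S(add(Z, S^4(Z)))))
  step 4: S^7(Z)

Term B:
  start: add(add(SZ, add(Z, SSZ)), S^4(Z))
  step 1: add(S(add(Z, add(Z, SSZ))), S^4(Z))
  step 2: S(add(add(Z, add(Z, SSZ)), S^4(Z)))
  step 3: S(add(add(Z, SSZ), S^4(Z)))
  step 4: S(add(SSZ, S^4(Z)))
  step 5: S(S(add(SZ, S^4(Z))))
  step 6: S(S(S(add(Z, S^4(Z)))))
  step 7: S^7(Z)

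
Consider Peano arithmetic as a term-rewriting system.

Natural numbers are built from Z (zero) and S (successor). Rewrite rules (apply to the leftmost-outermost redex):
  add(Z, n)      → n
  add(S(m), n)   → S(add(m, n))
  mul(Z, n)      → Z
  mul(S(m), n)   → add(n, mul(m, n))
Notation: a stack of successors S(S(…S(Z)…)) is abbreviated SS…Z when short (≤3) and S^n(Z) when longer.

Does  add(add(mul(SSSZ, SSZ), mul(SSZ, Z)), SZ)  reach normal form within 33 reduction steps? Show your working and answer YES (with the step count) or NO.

Answer: YES — reaches normal form S^7(Z) in 32 ≤ 33 steps

Reduction:
  start: add(add(mul(SSSZ, SSZ), mul(SSZ, Z)), SZ)
  [1] add(add(add(SSZ, mul(SSZ, SSZ)), mul(SSZ, Z)), SZ)
  [2] add(add(S(add(SZ, mul(SSZ, SSZ))), mul(SSZ, Z)), SZ)
  [3] add(S(add(add(SZ, mul(SSZ, SSZ)), mul(SSZ, Z))), SZ)
  [4] S(add(add(add(SZ, mul(SSZ, SSZ)), mul(SSZ, Z)), SZ))
  [5] S(add(add(S(add(Z, mul(SSZ, SSZ))), mul(SSZ, Z)), SZ))
  [6] S(add(S(add(add(Z, mul(SSZ, SSZ)), mul(SSZ, Z))), SZ))
  [7] S(S(add(add(add(Z, mul(SSZ, SSZ)), mul(SSZ, Z)), SZ)))
  [8] S(S(add(add(mul(SSZ, SSZ), mul(SSZ, Z)), SZ)))
  [9] S(S(add(add(add(SSZ, mul(SZ, SSZ)), mul(SSZ, Z)), SZ)))
  [10] S(S(add(add(S(add(SZ, mul(SZ, SSZ))), mul(SSZ, Z)), SZ)))
  [11] S(S(add(S(add(add(SZ, mul(SZ, SSZ)), mul(SSZ, Z))), SZ)))
  [12] S(S(S(add(add(add(SZ, mul(SZ, SSZ)), mul(SSZ, Z)), SZ))))
  [13] S(S(S(add(add(S(add(Z, mul(SZ, SSZ))), mul(SSZ, Z)), SZ))))
  [14] S(S(S(add(S(add(add(Z, mul(SZ, SSZ)), mul(SSZ, Z))), SZ))))
  [15] S(S(S(S(add(add(add(Z, mul(SZ, SSZ)), mul(SSZ, Z)), SZ)))))
  [16] S(S(S(S(add(add(mul(SZ, SSZ), mul(SSZ, Z)), SZ)))))
  [17] S(S(S(S(add(add(add(SSZ, mul(Z, SSZ)), mul(SSZ, Z)), SZ)))))
  [18] S(S(S(S(add(add(S(add(SZ, mul(Z, SSZ))), mul(SSZ, Z)), SZ)))))
  [19] S(S(S(S(add(S(add(add(SZ, mul(Z, SSZ)), mul(SSZ, Z))), SZ)))))
  [20] S(S(S(S(S(add(add(add(SZ, mul(Z, SSZ)), mul(SSZ, Z)), SZ))))))
  [21] S(S(S(S(S(add(add(S(add(Z, mul(Z, SSZ))), mul(SSZ, Z)), SZ))))))
  [22] S(S(S(S(S(add(S(add(add(Z, mul(Z, SSZ)), mul(SSZ, Z))), SZ))))))
  [23] S(S(S(S(S(S(add(add(add(Z, mul(Z, SSZ)), mul(SSZ, Z)), SZ)))))))
  [24] S(S(S(S(S(S(add(add(mul(Z, SSZ), mul(SSZ, Z)), SZ)))))))
  [25] S(S(S(S(S(S(add(add(Z, mul(SSZ, Z)), SZ)))))))
  [26] S(S(S(S(S(S(add(mul(SSZ, Z), SZ)))))))
  [27] S(S(S(S(S(S(add(add(Z, mul(SZ, Z)), SZ)))))))
  [28] S(S(S(S(S(S(add(mul(SZ, Z), SZ)))))))
  [29] S(S(S(S(S(S(add(add(Z, mul(Z, Z)), SZ)))))))
  [30] S(S(S(S(S(S(add(mul(Z, Z), SZ)))))))
  [31] S(S(S(S(S(S(add(Z, SZ)))))))
  [32] S^7(Z)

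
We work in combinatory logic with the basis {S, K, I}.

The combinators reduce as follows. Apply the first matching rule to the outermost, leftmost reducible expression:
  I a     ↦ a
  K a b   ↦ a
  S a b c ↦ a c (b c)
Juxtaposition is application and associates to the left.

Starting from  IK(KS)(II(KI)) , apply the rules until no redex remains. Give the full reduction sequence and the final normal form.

  start: IK(KS)(II(KI))
  [1] K(KS)(II(KI))
  [2] KS

Answer: normal form = KS  (in 2 steps)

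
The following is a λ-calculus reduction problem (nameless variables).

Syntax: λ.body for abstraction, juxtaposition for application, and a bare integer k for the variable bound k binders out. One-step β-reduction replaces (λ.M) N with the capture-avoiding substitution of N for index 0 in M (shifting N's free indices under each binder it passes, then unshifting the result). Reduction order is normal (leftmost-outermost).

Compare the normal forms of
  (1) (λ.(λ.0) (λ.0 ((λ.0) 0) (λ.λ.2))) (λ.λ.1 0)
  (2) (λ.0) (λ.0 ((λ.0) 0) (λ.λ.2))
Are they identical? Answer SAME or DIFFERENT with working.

Term A:
  start: (λ.(λ.0) (λ.0 ((λ.0) 0) (λ.λ.2))) (λ.λ.1 0)
  step 1: (λ.0) (λ.0 ((λ.0) 0) (λ.λ.2))
  step 2: λ.0 ((λ.0) 0) (λ.λ.2)
  step 3: λ.0 0 (λ.λ.2)

Term B:
  start: (λ.0) (λ.0 ((λ.0) 0) (λ.λ.2))
  step 1: λ.0 ((λ.0) 0) (λ.λ.2)
  step 2: λ.0 0 (λ.λ.2)

Answer: SAME — A ⇓ λ.0 0 (λ.λ.2), B ⇓ λ.0 0 (λ.λ.2)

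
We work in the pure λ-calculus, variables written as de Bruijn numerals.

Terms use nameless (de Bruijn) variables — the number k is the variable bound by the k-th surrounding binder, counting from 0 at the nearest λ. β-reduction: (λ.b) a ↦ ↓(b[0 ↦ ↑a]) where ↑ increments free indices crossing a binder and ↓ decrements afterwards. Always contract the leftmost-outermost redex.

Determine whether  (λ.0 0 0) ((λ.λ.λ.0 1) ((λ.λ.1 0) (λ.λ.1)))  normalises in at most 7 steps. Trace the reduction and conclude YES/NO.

  start: (λ.0 0 0) ((λ.λ.λ.0 1) ((λ.λ.1 0) (λ.λ.1)))
  [1] (λ.λ.λ.0 1) ((λ.λ.1 0) (λ.λ.1)) ((λ.λ.λ.0 1) ((λ.λ.1 0) (λ.λ.1))) ((λ.λ.λ.0 1) ((λ.λ.1 0) (λ.λ.1)))
  [2] (λ.λ.0 1) ((λ.λ.λ.0 1) ((λ.λ.1 0) (λ.λ.1))) ((λ.λ.λ.0 1) ((λ.λ.1 0) (λ.λ.1)))
  [3] (λ.0 ((λ.λ.λ.0 1) ((λ.λ.1 0) (λ.λ.1)))) ((λ.λ.λ.0 1) ((λ.λ.1 0) (λ.λ.1)))
  [4] (λ.λ.λ.0 1) ((λ.λ.1 0) (λ.λ.1)) ((λ.λ.λ.0 1) ((λ.λ.1 0) (λ.λ.1)))
  [5] (λ.λ.0 1) ((λ.λ.λ.0 1) ((λ.λ.1 0) (λ.λ.1)))
  [6] λ.0 ((λ.λ.λ.0 1) ((λ.λ.1 0) (λ.λ.1)))
  [7] λ.0 (λ.λ.0 1)

Answer: YES — reaches normal form λ.0 (λ.λ.0 1) in 7 ≤ 7 steps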